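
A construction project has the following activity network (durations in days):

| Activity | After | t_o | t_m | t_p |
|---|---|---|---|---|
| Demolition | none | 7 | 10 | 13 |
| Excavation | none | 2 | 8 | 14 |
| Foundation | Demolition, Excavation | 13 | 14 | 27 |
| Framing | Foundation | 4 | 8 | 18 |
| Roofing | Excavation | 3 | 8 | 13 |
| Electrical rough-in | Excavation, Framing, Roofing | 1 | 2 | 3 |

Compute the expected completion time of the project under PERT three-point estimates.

37 days

te_Demolition = (7 + 4·10 + 13)/6 = 60/6 = 10
te_Excavation = (2 + 4·8 + 14)/6 = 48/6 = 8
te_Foundation = (13 + 4·14 + 27)/6 = 96/6 = 16
te_Framing = (4 + 4·8 + 18)/6 = 54/6 = 9
te_Roofing = (3 + 4·8 + 13)/6 = 48/6 = 8
te_Electrical rough-in = (1 + 4·2 + 3)/6 = 12/6 = 2

Forward pass:
ES_Demolition = 0; EF_Demolition = 10
ES_Excavation = 0; EF_Excavation = 8
ES_Foundation = max(EF_Demolition=10, EF_Excavation=8) = 10; EF_Foundation = 10+16 = 26
ES_Framing = 26; EF_Framing = 26+9 = 35
ES_Roofing = 8; EF_Roofing = 8+8 = 16
ES_Electrical rough-in = max(EF_Excavation=8, EF_Framing=35, EF_Roofing=16) = 35; EF_Electrical rough-in = 35+2 = 37
Expected project duration μ = 37 days. Critical path: Demolition → Foundation → Framing → Electrical rough-in.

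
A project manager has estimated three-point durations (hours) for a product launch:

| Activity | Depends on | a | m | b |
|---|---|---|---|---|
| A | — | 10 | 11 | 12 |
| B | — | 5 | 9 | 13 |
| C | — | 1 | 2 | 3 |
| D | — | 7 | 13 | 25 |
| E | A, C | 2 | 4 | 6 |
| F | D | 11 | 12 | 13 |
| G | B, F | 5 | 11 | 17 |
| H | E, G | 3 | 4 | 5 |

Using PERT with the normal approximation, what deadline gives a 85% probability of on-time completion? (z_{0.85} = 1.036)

te_A = (10 + 4·11 + 12)/6 = 66/6 = 11; σ²_A = ((12−10)/6)² = 0.111
te_B = (5 + 4·9 + 13)/6 = 54/6 = 9; σ²_B = ((13−5)/6)² = 1.778
te_C = (1 + 4·2 + 3)/6 = 12/6 = 2; σ²_C = ((3−1)/6)² = 0.111
te_D = (7 + 4·13 + 25)/6 = 84/6 = 14; σ²_D = ((25−7)/6)² = 9.000
te_E = (2 + 4·4 + 6)/6 = 24/6 = 4; σ²_E = ((6−2)/6)² = 0.444
te_F = (11 + 4·12 + 13)/6 = 72/6 = 12; σ²_F = ((13−11)/6)² = 0.111
te_G = (5 + 4·11 + 17)/6 = 66/6 = 11; σ²_G = ((17−5)/6)² = 4.000
te_H = (3 + 4·4 + 5)/6 = 24/6 = 4; σ²_H = ((5−3)/6)² = 0.111

Forward pass:
ES_A = 0; EF_A = 11
ES_B = 0; EF_B = 9
ES_C = 0; EF_C = 2
ES_D = 0; EF_D = 14
ES_E = max(EF_A=11, EF_C=2) = 11; EF_E = 11+4 = 15
ES_F = 14; EF_F = 14+12 = 26
ES_G = max(EF_B=9, EF_F=26) = 26; EF_G = 26+11 = 37
ES_H = max(EF_E=15, EF_G=37) = 37; EF_H = 37+4 = 41
Expected project duration μ = 41 hours. Critical path: D → F → G → H.

Variance along critical path = 9.000 + 0.111 + 4.000 + 0.111 = 13.222; σ = 3.636 hours.
D = μ + z·σ = 41 + 1.036·3.636 = 44.8 hours

44.8 hours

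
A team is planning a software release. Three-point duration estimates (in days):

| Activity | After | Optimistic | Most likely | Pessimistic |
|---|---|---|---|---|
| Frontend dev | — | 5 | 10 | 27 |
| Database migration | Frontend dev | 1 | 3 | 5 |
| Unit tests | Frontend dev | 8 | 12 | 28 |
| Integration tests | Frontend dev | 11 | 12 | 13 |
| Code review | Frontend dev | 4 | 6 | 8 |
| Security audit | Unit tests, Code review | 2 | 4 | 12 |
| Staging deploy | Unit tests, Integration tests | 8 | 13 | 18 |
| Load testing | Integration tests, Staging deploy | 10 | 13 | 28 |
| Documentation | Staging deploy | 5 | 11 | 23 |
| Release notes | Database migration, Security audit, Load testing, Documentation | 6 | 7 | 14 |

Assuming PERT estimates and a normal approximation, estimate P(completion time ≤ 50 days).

te_Frontend dev = (5 + 4·10 + 27)/6 = 72/6 = 12; σ²_Frontend dev = ((27−5)/6)² = 13.444
te_Database migration = (1 + 4·3 + 5)/6 = 18/6 = 3; σ²_Database migration = ((5−1)/6)² = 0.444
te_Unit tests = (8 + 4·12 + 28)/6 = 84/6 = 14; σ²_Unit tests = ((28−8)/6)² = 11.111
te_Integration tests = (11 + 4·12 + 13)/6 = 72/6 = 12; σ²_Integration tests = ((13−11)/6)² = 0.111
te_Code review = (4 + 4·6 + 8)/6 = 36/6 = 6; σ²_Code review = ((8−4)/6)² = 0.444
te_Security audit = (2 + 4·4 + 12)/6 = 30/6 = 5; σ²_Security audit = ((12−2)/6)² = 2.778
te_Staging deploy = (8 + 4·13 + 18)/6 = 78/6 = 13; σ²_Staging deploy = ((18−8)/6)² = 2.778
te_Load testing = (10 + 4·13 + 28)/6 = 90/6 = 15; σ²_Load testing = ((28−10)/6)² = 9.000
te_Documentation = (5 + 4·11 + 23)/6 = 72/6 = 12; σ²_Documentation = ((23−5)/6)² = 9.000
te_Release notes = (6 + 4·7 + 14)/6 = 48/6 = 8; σ²_Release notes = ((14−6)/6)² = 1.778

Forward pass:
ES_Frontend dev = 0; EF_Frontend dev = 12
ES_Database migration = 12; EF_Database migration = 12+3 = 15
ES_Unit tests = 12; EF_Unit tests = 12+14 = 26
ES_Integration tests = 12; EF_Integration tests = 12+12 = 24
ES_Code review = 12; EF_Code review = 12+6 = 18
ES_Security audit = max(EF_Unit tests=26, EF_Code review=18) = 26; EF_Security audit = 26+5 = 31
ES_Staging deploy = max(EF_Unit tests=26, EF_Integration tests=24) = 26; EF_Staging deploy = 26+13 = 39
ES_Load testing = max(EF_Integration tests=24, EF_Staging deploy=39) = 39; EF_Load testing = 39+15 = 54
ES_Documentation = 39; EF_Documentation = 39+12 = 51
ES_Release notes = max(EF_Database migration=15, EF_Security audit=31, EF_Load testing=54, EF_Documentation=51) = 54; EF_Release notes = 54+8 = 62
Expected project duration μ = 62 days. Critical path: Frontend dev → Unit tests → Staging deploy → Load testing → Release notes.

Variance along critical path = 13.444 + 11.111 + 2.778 + 9.000 + 1.778 = 38.111; σ = √38.111 = 6.173 days.
Z = (50 − 62) / 6.173 = -1.944
P(T ≤ 50) = Φ(-1.944) ≈ 0.026

0.026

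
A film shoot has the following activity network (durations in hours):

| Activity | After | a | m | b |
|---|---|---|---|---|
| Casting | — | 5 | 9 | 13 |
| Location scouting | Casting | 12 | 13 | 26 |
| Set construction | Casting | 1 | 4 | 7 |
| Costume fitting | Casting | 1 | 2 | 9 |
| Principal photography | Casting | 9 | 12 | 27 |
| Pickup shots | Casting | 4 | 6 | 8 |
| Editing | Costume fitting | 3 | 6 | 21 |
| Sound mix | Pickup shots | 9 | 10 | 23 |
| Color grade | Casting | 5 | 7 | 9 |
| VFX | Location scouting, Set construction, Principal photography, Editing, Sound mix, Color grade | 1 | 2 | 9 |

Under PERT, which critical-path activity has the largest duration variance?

te_Casting = (5 + 4·9 + 13)/6 = 54/6 = 9; σ²_Casting = ((13−5)/6)² = 1.778
te_Location scouting = (12 + 4·13 + 26)/6 = 90/6 = 15; σ²_Location scouting = ((26−12)/6)² = 5.444
te_Set construction = (1 + 4·4 + 7)/6 = 24/6 = 4; σ²_Set construction = ((7−1)/6)² = 1.000
te_Costume fitting = (1 + 4·2 + 9)/6 = 18/6 = 3; σ²_Costume fitting = ((9−1)/6)² = 1.778
te_Principal photography = (9 + 4·12 + 27)/6 = 84/6 = 14; σ²_Principal photography = ((27−9)/6)² = 9.000
te_Pickup shots = (4 + 4·6 + 8)/6 = 36/6 = 6; σ²_Pickup shots = ((8−4)/6)² = 0.444
te_Editing = (3 + 4·6 + 21)/6 = 48/6 = 8; σ²_Editing = ((21−3)/6)² = 9.000
te_Sound mix = (9 + 4·10 + 23)/6 = 72/6 = 12; σ²_Sound mix = ((23−9)/6)² = 5.444
te_Color grade = (5 + 4·7 + 9)/6 = 42/6 = 7; σ²_Color grade = ((9−5)/6)² = 0.444
te_VFX = (1 + 4·2 + 9)/6 = 18/6 = 3; σ²_VFX = ((9−1)/6)² = 1.778

Forward pass:
ES_Casting = 0; EF_Casting = 9
ES_Location scouting = 9; EF_Location scouting = 9+15 = 24
ES_Set construction = 9; EF_Set construction = 9+4 = 13
ES_Costume fitting = 9; EF_Costume fitting = 9+3 = 12
ES_Principal photography = 9; EF_Principal photography = 9+14 = 23
ES_Pickup shots = 9; EF_Pickup shots = 9+6 = 15
ES_Editing = 12; EF_Editing = 12+8 = 20
ES_Sound mix = 15; EF_Sound mix = 15+12 = 27
ES_Color grade = 9; EF_Color grade = 9+7 = 16
ES_VFX = max(EF_Location scouting=24, EF_Set construction=13, EF_Principal photography=23, EF_Editing=20, EF_Sound mix=27, EF_Color grade=16) = 27; EF_VFX = 27+3 = 30
Expected project duration μ = 30 hours. Critical path: Casting → Pickup shots → Sound mix → VFX.

Variances on critical path: σ²_Casting=1.778, σ²_Pickup shots=0.444, σ²_Sound mix=5.444, σ²_VFX=1.778.
Largest is σ²_Sound mix = 5.444.

Sound mix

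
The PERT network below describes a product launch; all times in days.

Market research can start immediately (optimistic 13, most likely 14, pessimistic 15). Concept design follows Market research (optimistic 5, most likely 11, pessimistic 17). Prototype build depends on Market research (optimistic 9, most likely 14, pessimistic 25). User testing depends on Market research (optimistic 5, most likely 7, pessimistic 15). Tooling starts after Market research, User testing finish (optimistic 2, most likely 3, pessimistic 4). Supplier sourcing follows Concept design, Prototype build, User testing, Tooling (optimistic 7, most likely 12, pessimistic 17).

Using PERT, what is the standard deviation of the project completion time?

3.16 days

te_Market research = (13 + 4·14 + 15)/6 = 84/6 = 14; σ²_Market research = ((15−13)/6)² = 0.111
te_Concept design = (5 + 4·11 + 17)/6 = 66/6 = 11; σ²_Concept design = ((17−5)/6)² = 4.000
te_Prototype build = (9 + 4·14 + 25)/6 = 90/6 = 15; σ²_Prototype build = ((25−9)/6)² = 7.111
te_User testing = (5 + 4·7 + 15)/6 = 48/6 = 8; σ²_User testing = ((15−5)/6)² = 2.778
te_Tooling = (2 + 4·3 + 4)/6 = 18/6 = 3; σ²_Tooling = ((4−2)/6)² = 0.111
te_Supplier sourcing = (7 + 4·12 + 17)/6 = 72/6 = 12; σ²_Supplier sourcing = ((17−7)/6)² = 2.778

Forward pass:
ES_Market research = 0; EF_Market research = 14
ES_Concept design = 14; EF_Concept design = 14+11 = 25
ES_Prototype build = 14; EF_Prototype build = 14+15 = 29
ES_User testing = 14; EF_User testing = 14+8 = 22
ES_Tooling = max(EF_Market research=14, EF_User testing=22) = 22; EF_Tooling = 22+3 = 25
ES_Supplier sourcing = max(EF_Concept design=25, EF_Prototype build=29, EF_User testing=22, EF_Tooling=25) = 29; EF_Supplier sourcing = 29+12 = 41
Expected project duration μ = 41 days. Critical path: Market research → Prototype build → Supplier sourcing.

Variance along critical path = 0.111 + 7.111 + 2.778 = 10.000
σ = √10.000 = 3.162 days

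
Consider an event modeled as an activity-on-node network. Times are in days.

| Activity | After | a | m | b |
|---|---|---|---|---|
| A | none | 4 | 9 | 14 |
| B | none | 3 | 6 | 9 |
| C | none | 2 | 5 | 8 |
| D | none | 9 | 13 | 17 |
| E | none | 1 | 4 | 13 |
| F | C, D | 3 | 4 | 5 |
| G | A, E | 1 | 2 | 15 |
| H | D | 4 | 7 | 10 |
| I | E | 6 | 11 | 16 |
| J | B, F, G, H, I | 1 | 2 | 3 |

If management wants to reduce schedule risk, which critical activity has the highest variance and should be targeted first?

D

te_A = (4 + 4·9 + 14)/6 = 54/6 = 9; σ²_A = ((14−4)/6)² = 2.778
te_B = (3 + 4·6 + 9)/6 = 36/6 = 6; σ²_B = ((9−3)/6)² = 1.000
te_C = (2 + 4·5 + 8)/6 = 30/6 = 5; σ²_C = ((8−2)/6)² = 1.000
te_D = (9 + 4·13 + 17)/6 = 78/6 = 13; σ²_D = ((17−9)/6)² = 1.778
te_E = (1 + 4·4 + 13)/6 = 30/6 = 5; σ²_E = ((13−1)/6)² = 4.000
te_F = (3 + 4·4 + 5)/6 = 24/6 = 4; σ²_F = ((5−3)/6)² = 0.111
te_G = (1 + 4·2 + 15)/6 = 24/6 = 4; σ²_G = ((15−1)/6)² = 5.444
te_H = (4 + 4·7 + 10)/6 = 42/6 = 7; σ²_H = ((10−4)/6)² = 1.000
te_I = (6 + 4·11 + 16)/6 = 66/6 = 11; σ²_I = ((16−6)/6)² = 2.778
te_J = (1 + 4·2 + 3)/6 = 12/6 = 2; σ²_J = ((3−1)/6)² = 0.111

Forward pass:
ES_A = 0; EF_A = 9
ES_B = 0; EF_B = 6
ES_C = 0; EF_C = 5
ES_D = 0; EF_D = 13
ES_E = 0; EF_E = 5
ES_F = max(EF_C=5, EF_D=13) = 13; EF_F = 13+4 = 17
ES_G = max(EF_A=9, EF_E=5) = 9; EF_G = 9+4 = 13
ES_H = 13; EF_H = 13+7 = 20
ES_I = 5; EF_I = 5+11 = 16
ES_J = max(EF_B=6, EF_F=17, EF_G=13, EF_H=20, EF_I=16) = 20; EF_J = 20+2 = 22
Expected project duration μ = 22 days. Critical path: D → H → J.

Variances on critical path: σ²_D=1.778, σ²_H=1.000, σ²_J=0.111.
Largest is σ²_D = 1.778.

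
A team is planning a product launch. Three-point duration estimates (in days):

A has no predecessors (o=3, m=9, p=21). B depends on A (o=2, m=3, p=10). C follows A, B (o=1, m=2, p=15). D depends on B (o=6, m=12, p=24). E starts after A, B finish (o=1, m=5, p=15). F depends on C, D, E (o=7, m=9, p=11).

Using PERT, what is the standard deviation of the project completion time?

4.50 days

te_A = (3 + 4·9 + 21)/6 = 60/6 = 10; σ²_A = ((21−3)/6)² = 9.000
te_B = (2 + 4·3 + 10)/6 = 24/6 = 4; σ²_B = ((10−2)/6)² = 1.778
te_C = (1 + 4·2 + 15)/6 = 24/6 = 4; σ²_C = ((15−1)/6)² = 5.444
te_D = (6 + 4·12 + 24)/6 = 78/6 = 13; σ²_D = ((24−6)/6)² = 9.000
te_E = (1 + 4·5 + 15)/6 = 36/6 = 6; σ²_E = ((15−1)/6)² = 5.444
te_F = (7 + 4·9 + 11)/6 = 54/6 = 9; σ²_F = ((11−7)/6)² = 0.444

Forward pass:
ES_A = 0; EF_A = 10
ES_B = 10; EF_B = 10+4 = 14
ES_C = max(EF_A=10, EF_B=14) = 14; EF_C = 14+4 = 18
ES_D = 14; EF_D = 14+13 = 27
ES_E = max(EF_A=10, EF_B=14) = 14; EF_E = 14+6 = 20
ES_F = max(EF_C=18, EF_D=27, EF_E=20) = 27; EF_F = 27+9 = 36
Expected project duration μ = 36 days. Critical path: A → B → D → F.

Variance along critical path = 9.000 + 1.778 + 9.000 + 0.444 = 20.222
σ = √20.222 = 4.497 days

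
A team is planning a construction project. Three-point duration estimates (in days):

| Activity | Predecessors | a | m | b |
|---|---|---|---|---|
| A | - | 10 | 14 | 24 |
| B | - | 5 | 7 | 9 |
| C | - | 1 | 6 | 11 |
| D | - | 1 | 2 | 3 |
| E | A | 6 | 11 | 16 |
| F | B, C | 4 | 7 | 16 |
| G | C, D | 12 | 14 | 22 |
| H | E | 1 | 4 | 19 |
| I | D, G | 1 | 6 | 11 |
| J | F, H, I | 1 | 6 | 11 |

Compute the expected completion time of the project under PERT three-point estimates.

te_A = (10 + 4·14 + 24)/6 = 90/6 = 15
te_B = (5 + 4·7 + 9)/6 = 42/6 = 7
te_C = (1 + 4·6 + 11)/6 = 36/6 = 6
te_D = (1 + 4·2 + 3)/6 = 12/6 = 2
te_E = (6 + 4·11 + 16)/6 = 66/6 = 11
te_F = (4 + 4·7 + 16)/6 = 48/6 = 8
te_G = (12 + 4·14 + 22)/6 = 90/6 = 15
te_H = (1 + 4·4 + 19)/6 = 36/6 = 6
te_I = (1 + 4·6 + 11)/6 = 36/6 = 6
te_J = (1 + 4·6 + 11)/6 = 36/6 = 6

Forward pass:
ES_A = 0; EF_A = 15
ES_B = 0; EF_B = 7
ES_C = 0; EF_C = 6
ES_D = 0; EF_D = 2
ES_E = 15; EF_E = 15+11 = 26
ES_F = max(EF_B=7, EF_C=6) = 7; EF_F = 7+8 = 15
ES_G = max(EF_C=6, EF_D=2) = 6; EF_G = 6+15 = 21
ES_H = 26; EF_H = 26+6 = 32
ES_I = max(EF_D=2, EF_G=21) = 21; EF_I = 21+6 = 27
ES_J = max(EF_F=15, EF_H=32, EF_I=27) = 32; EF_J = 32+6 = 38
Expected project duration μ = 38 days. Critical path: A → E → H → J.

38 days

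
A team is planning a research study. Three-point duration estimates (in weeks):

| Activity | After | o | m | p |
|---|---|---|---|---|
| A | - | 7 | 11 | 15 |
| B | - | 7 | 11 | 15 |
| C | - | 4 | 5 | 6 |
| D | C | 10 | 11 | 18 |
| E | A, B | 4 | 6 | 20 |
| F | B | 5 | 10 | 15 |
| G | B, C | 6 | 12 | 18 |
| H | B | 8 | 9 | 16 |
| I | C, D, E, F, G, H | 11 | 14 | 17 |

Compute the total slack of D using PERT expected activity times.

6 weeks

te_A = (7 + 4·11 + 15)/6 = 66/6 = 11
te_B = (7 + 4·11 + 15)/6 = 66/6 = 11
te_C = (4 + 4·5 + 6)/6 = 30/6 = 5
te_D = (10 + 4·11 + 18)/6 = 72/6 = 12
te_E = (4 + 4·6 + 20)/6 = 48/6 = 8
te_F = (5 + 4·10 + 15)/6 = 60/6 = 10
te_G = (6 + 4·12 + 18)/6 = 72/6 = 12
te_H = (8 + 4·9 + 16)/6 = 60/6 = 10
te_I = (11 + 4·14 + 17)/6 = 84/6 = 14

Forward pass:
ES_A = 0; EF_A = 11
ES_B = 0; EF_B = 11
ES_C = 0; EF_C = 5
ES_D = 5; EF_D = 5+12 = 17
ES_E = max(EF_A=11, EF_B=11) = 11; EF_E = 11+8 = 19
ES_F = 11; EF_F = 11+10 = 21
ES_G = max(EF_B=11, EF_C=5) = 11; EF_G = 11+12 = 23
ES_H = 11; EF_H = 11+10 = 21
ES_I = max(EF_C=5, EF_D=17, EF_E=19, EF_F=21, EF_G=23, EF_H=21) = 23; EF_I = 23+14 = 37
Expected project duration μ = 37 weeks. Critical path: B → G → I.

Backward pass:
LF_I = 37; LS_I = 37−14 = 23
LF_H = LS_I = 23; LS_H = 23−10 = 13
LF_G = LS_I = 23; LS_G = 23−12 = 11
LF_F = LS_I = 23; LS_F = 23−10 = 13
LF_E = LS_I = 23; LS_E = 23−8 = 15
LF_D = LS_I = 23; LS_D = 23−12 = 11
LF_C = min(LS_D=11, LS_G=11, LS_I=23) = 11; LS_C = 11−5 = 6
LF_B = min(LS_E=15, LS_F=13, LS_G=11, LS_H=13) = 11; LS_B = 11−11 = 0
LF_A = LS_E = 15; LS_A = 15−11 = 4
Slack_D = LS_D − ES_D = 11 − 5 = 6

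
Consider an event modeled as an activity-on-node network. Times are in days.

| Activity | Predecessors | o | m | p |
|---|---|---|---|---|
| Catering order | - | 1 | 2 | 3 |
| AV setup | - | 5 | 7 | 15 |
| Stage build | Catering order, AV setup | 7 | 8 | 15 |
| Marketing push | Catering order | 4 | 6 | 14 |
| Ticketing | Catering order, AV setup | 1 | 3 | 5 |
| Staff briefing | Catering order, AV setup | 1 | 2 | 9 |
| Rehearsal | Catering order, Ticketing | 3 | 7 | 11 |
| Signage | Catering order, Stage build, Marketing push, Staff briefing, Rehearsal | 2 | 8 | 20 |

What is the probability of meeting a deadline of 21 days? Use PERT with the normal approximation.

0.054

te_Catering order = (1 + 4·2 + 3)/6 = 12/6 = 2; σ²_Catering order = ((3−1)/6)² = 0.111
te_AV setup = (5 + 4·7 + 15)/6 = 48/6 = 8; σ²_AV setup = ((15−5)/6)² = 2.778
te_Stage build = (7 + 4·8 + 15)/6 = 54/6 = 9; σ²_Stage build = ((15−7)/6)² = 1.778
te_Marketing push = (4 + 4·6 + 14)/6 = 42/6 = 7; σ²_Marketing push = ((14−4)/6)² = 2.778
te_Ticketing = (1 + 4·3 + 5)/6 = 18/6 = 3; σ²_Ticketing = ((5−1)/6)² = 0.444
te_Staff briefing = (1 + 4·2 + 9)/6 = 18/6 = 3; σ²_Staff briefing = ((9−1)/6)² = 1.778
te_Rehearsal = (3 + 4·7 + 11)/6 = 42/6 = 7; σ²_Rehearsal = ((11−3)/6)² = 1.778
te_Signage = (2 + 4·8 + 20)/6 = 54/6 = 9; σ²_Signage = ((20−2)/6)² = 9.000

Forward pass:
ES_Catering order = 0; EF_Catering order = 2
ES_AV setup = 0; EF_AV setup = 8
ES_Stage build = max(EF_Catering order=2, EF_AV setup=8) = 8; EF_Stage build = 8+9 = 17
ES_Marketing push = 2; EF_Marketing push = 2+7 = 9
ES_Ticketing = max(EF_Catering order=2, EF_AV setup=8) = 8; EF_Ticketing = 8+3 = 11
ES_Staff briefing = max(EF_Catering order=2, EF_AV setup=8) = 8; EF_Staff briefing = 8+3 = 11
ES_Rehearsal = max(EF_Catering order=2, EF_Ticketing=11) = 11; EF_Rehearsal = 11+7 = 18
ES_Signage = max(EF_Catering order=2, EF_Stage build=17, EF_Marketing push=9, EF_Staff briefing=11, EF_Rehearsal=18) = 18; EF_Signage = 18+9 = 27
Expected project duration μ = 27 days. Critical path: AV setup → Ticketing → Rehearsal → Signage.

Variance along critical path = 2.778 + 0.444 + 1.778 + 9.000 = 14.000; σ = √14.000 = 3.742 days.
Z = (21 − 27) / 3.742 = -1.604
P(T ≤ 21) = Φ(-1.604) ≈ 0.054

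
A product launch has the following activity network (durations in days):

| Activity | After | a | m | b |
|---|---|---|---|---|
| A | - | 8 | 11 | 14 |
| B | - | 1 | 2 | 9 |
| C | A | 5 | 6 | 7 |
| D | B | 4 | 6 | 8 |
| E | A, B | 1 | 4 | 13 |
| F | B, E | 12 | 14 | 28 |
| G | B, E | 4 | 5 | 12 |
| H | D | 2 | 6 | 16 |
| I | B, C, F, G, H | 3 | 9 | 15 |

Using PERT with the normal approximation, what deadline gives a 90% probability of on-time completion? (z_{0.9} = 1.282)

46.1 days

te_A = (8 + 4·11 + 14)/6 = 66/6 = 11; σ²_A = ((14−8)/6)² = 1.000
te_B = (1 + 4·2 + 9)/6 = 18/6 = 3; σ²_B = ((9−1)/6)² = 1.778
te_C = (5 + 4·6 + 7)/6 = 36/6 = 6; σ²_C = ((7−5)/6)² = 0.111
te_D = (4 + 4·6 + 8)/6 = 36/6 = 6; σ²_D = ((8−4)/6)² = 0.444
te_E = (1 + 4·4 + 13)/6 = 30/6 = 5; σ²_E = ((13−1)/6)² = 4.000
te_F = (12 + 4·14 + 28)/6 = 96/6 = 16; σ²_F = ((28−12)/6)² = 7.111
te_G = (4 + 4·5 + 12)/6 = 36/6 = 6; σ²_G = ((12−4)/6)² = 1.778
te_H = (2 + 4·6 + 16)/6 = 42/6 = 7; σ²_H = ((16−2)/6)² = 5.444
te_I = (3 + 4·9 + 15)/6 = 54/6 = 9; σ²_I = ((15−3)/6)² = 4.000

Forward pass:
ES_A = 0; EF_A = 11
ES_B = 0; EF_B = 3
ES_C = 11; EF_C = 11+6 = 17
ES_D = 3; EF_D = 3+6 = 9
ES_E = max(EF_A=11, EF_B=3) = 11; EF_E = 11+5 = 16
ES_F = max(EF_B=3, EF_E=16) = 16; EF_F = 16+16 = 32
ES_G = max(EF_B=3, EF_E=16) = 16; EF_G = 16+6 = 22
ES_H = 9; EF_H = 9+7 = 16
ES_I = max(EF_B=3, EF_C=17, EF_F=32, EF_G=22, EF_H=16) = 32; EF_I = 32+9 = 41
Expected project duration μ = 41 days. Critical path: A → E → F → I.

Variance along critical path = 1.000 + 4.000 + 7.111 + 4.000 = 16.111; σ = 4.014 days.
D = μ + z·σ = 41 + 1.282·4.014 = 46.1 days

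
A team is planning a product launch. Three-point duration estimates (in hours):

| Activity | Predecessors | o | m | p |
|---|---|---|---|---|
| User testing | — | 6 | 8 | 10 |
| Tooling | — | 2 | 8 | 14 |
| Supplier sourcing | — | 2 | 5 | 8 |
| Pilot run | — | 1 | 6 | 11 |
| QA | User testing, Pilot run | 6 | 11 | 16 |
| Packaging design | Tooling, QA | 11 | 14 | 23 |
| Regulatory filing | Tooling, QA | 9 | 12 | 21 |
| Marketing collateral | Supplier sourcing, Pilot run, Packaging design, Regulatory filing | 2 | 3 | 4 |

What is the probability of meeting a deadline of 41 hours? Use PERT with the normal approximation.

0.930

te_User testing = (6 + 4·8 + 10)/6 = 48/6 = 8; σ²_User testing = ((10−6)/6)² = 0.444
te_Tooling = (2 + 4·8 + 14)/6 = 48/6 = 8; σ²_Tooling = ((14−2)/6)² = 4.000
te_Supplier sourcing = (2 + 4·5 + 8)/6 = 30/6 = 5; σ²_Supplier sourcing = ((8−2)/6)² = 1.000
te_Pilot run = (1 + 4·6 + 11)/6 = 36/6 = 6; σ²_Pilot run = ((11−1)/6)² = 2.778
te_QA = (6 + 4·11 + 16)/6 = 66/6 = 11; σ²_QA = ((16−6)/6)² = 2.778
te_Packaging design = (11 + 4·14 + 23)/6 = 90/6 = 15; σ²_Packaging design = ((23−11)/6)² = 4.000
te_Regulatory filing = (9 + 4·12 + 21)/6 = 78/6 = 13; σ²_Regulatory filing = ((21−9)/6)² = 4.000
te_Marketing collateral = (2 + 4·3 + 4)/6 = 18/6 = 3; σ²_Marketing collateral = ((4−2)/6)² = 0.111

Forward pass:
ES_User testing = 0; EF_User testing = 8
ES_Tooling = 0; EF_Tooling = 8
ES_Supplier sourcing = 0; EF_Supplier sourcing = 5
ES_Pilot run = 0; EF_Pilot run = 6
ES_QA = max(EF_User testing=8, EF_Pilot run=6) = 8; EF_QA = 8+11 = 19
ES_Packaging design = max(EF_Tooling=8, EF_QA=19) = 19; EF_Packaging design = 19+15 = 34
ES_Regulatory filing = max(EF_Tooling=8, EF_QA=19) = 19; EF_Regulatory filing = 19+13 = 32
ES_Marketing collateral = max(EF_Supplier sourcing=5, EF_Pilot run=6, EF_Packaging design=34, EF_Regulatory filing=32) = 34; EF_Marketing collateral = 34+3 = 37
Expected project duration μ = 37 hours. Critical path: User testing → QA → Packaging design → Marketing collateral.

Variance along critical path = 0.444 + 2.778 + 4.000 + 0.111 = 7.333; σ = √7.333 = 2.708 hours.
Z = (41 − 37) / 2.708 = 1.477
P(T ≤ 41) = Φ(1.477) ≈ 0.930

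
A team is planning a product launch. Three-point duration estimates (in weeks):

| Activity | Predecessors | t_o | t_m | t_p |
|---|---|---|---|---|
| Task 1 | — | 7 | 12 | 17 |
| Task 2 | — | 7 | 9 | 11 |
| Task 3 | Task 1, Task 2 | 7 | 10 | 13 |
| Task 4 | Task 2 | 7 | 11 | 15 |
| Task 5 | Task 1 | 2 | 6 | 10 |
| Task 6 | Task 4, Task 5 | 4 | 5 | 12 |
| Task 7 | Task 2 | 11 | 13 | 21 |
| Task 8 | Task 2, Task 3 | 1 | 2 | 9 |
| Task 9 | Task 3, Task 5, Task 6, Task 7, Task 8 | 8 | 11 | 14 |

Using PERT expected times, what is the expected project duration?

37 weeks

te_Task 1 = (7 + 4·12 + 17)/6 = 72/6 = 12
te_Task 2 = (7 + 4·9 + 11)/6 = 54/6 = 9
te_Task 3 = (7 + 4·10 + 13)/6 = 60/6 = 10
te_Task 4 = (7 + 4·11 + 15)/6 = 66/6 = 11
te_Task 5 = (2 + 4·6 + 10)/6 = 36/6 = 6
te_Task 6 = (4 + 4·5 + 12)/6 = 36/6 = 6
te_Task 7 = (11 + 4·13 + 21)/6 = 84/6 = 14
te_Task 8 = (1 + 4·2 + 9)/6 = 18/6 = 3
te_Task 9 = (8 + 4·11 + 14)/6 = 66/6 = 11

Forward pass:
ES_Task 1 = 0; EF_Task 1 = 12
ES_Task 2 = 0; EF_Task 2 = 9
ES_Task 3 = max(EF_Task 1=12, EF_Task 2=9) = 12; EF_Task 3 = 12+10 = 22
ES_Task 4 = 9; EF_Task 4 = 9+11 = 20
ES_Task 5 = 12; EF_Task 5 = 12+6 = 18
ES_Task 6 = max(EF_Task 4=20, EF_Task 5=18) = 20; EF_Task 6 = 20+6 = 26
ES_Task 7 = 9; EF_Task 7 = 9+14 = 23
ES_Task 8 = max(EF_Task 2=9, EF_Task 3=22) = 22; EF_Task 8 = 22+3 = 25
ES_Task 9 = max(EF_Task 3=22, EF_Task 5=18, EF_Task 6=26, EF_Task 7=23, EF_Task 8=25) = 26; EF_Task 9 = 26+11 = 37
Expected project duration μ = 37 weeks. Critical path: Task 2 → Task 4 → Task 6 → Task 9.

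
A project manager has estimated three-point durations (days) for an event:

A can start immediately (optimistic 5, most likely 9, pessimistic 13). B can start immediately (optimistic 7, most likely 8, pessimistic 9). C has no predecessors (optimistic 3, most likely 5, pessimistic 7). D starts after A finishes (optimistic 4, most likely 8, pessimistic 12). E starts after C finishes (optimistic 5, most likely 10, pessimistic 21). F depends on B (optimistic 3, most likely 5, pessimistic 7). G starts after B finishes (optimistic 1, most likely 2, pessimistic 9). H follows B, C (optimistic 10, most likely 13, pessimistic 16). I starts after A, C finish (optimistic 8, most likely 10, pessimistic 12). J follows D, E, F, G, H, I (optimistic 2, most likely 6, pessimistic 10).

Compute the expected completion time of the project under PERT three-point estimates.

27 days

te_A = (5 + 4·9 + 13)/6 = 54/6 = 9
te_B = (7 + 4·8 + 9)/6 = 48/6 = 8
te_C = (3 + 4·5 + 7)/6 = 30/6 = 5
te_D = (4 + 4·8 + 12)/6 = 48/6 = 8
te_E = (5 + 4·10 + 21)/6 = 66/6 = 11
te_F = (3 + 4·5 + 7)/6 = 30/6 = 5
te_G = (1 + 4·2 + 9)/6 = 18/6 = 3
te_H = (10 + 4·13 + 16)/6 = 78/6 = 13
te_I = (8 + 4·10 + 12)/6 = 60/6 = 10
te_J = (2 + 4·6 + 10)/6 = 36/6 = 6

Forward pass:
ES_A = 0; EF_A = 9
ES_B = 0; EF_B = 8
ES_C = 0; EF_C = 5
ES_D = 9; EF_D = 9+8 = 17
ES_E = 5; EF_E = 5+11 = 16
ES_F = 8; EF_F = 8+5 = 13
ES_G = 8; EF_G = 8+3 = 11
ES_H = max(EF_B=8, EF_C=5) = 8; EF_H = 8+13 = 21
ES_I = max(EF_A=9, EF_C=5) = 9; EF_I = 9+10 = 19
ES_J = max(EF_D=17, EF_E=16, EF_F=13, EF_G=11, EF_H=21, EF_I=19) = 21; EF_J = 21+6 = 27
Expected project duration μ = 27 days. Critical path: B → H → J.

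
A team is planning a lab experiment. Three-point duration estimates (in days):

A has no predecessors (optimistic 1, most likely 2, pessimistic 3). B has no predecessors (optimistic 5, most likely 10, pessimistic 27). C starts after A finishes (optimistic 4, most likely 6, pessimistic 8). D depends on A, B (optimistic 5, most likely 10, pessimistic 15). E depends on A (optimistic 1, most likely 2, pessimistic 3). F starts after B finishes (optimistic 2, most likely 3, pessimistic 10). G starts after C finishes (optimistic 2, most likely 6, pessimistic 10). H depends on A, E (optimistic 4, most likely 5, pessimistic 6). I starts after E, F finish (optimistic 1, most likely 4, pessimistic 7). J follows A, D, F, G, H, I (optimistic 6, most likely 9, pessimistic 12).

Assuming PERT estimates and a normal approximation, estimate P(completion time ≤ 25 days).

0.074

te_A = (1 + 4·2 + 3)/6 = 12/6 = 2; σ²_A = ((3−1)/6)² = 0.111
te_B = (5 + 4·10 + 27)/6 = 72/6 = 12; σ²_B = ((27−5)/6)² = 13.444
te_C = (4 + 4·6 + 8)/6 = 36/6 = 6; σ²_C = ((8−4)/6)² = 0.444
te_D = (5 + 4·10 + 15)/6 = 60/6 = 10; σ²_D = ((15−5)/6)² = 2.778
te_E = (1 + 4·2 + 3)/6 = 12/6 = 2; σ²_E = ((3−1)/6)² = 0.111
te_F = (2 + 4·3 + 10)/6 = 24/6 = 4; σ²_F = ((10−2)/6)² = 1.778
te_G = (2 + 4·6 + 10)/6 = 36/6 = 6; σ²_G = ((10−2)/6)² = 1.778
te_H = (4 + 4·5 + 6)/6 = 30/6 = 5; σ²_H = ((6−4)/6)² = 0.111
te_I = (1 + 4·4 + 7)/6 = 24/6 = 4; σ²_I = ((7−1)/6)² = 1.000
te_J = (6 + 4·9 + 12)/6 = 54/6 = 9; σ²_J = ((12−6)/6)² = 1.000

Forward pass:
ES_A = 0; EF_A = 2
ES_B = 0; EF_B = 12
ES_C = 2; EF_C = 2+6 = 8
ES_D = max(EF_A=2, EF_B=12) = 12; EF_D = 12+10 = 22
ES_E = 2; EF_E = 2+2 = 4
ES_F = 12; EF_F = 12+4 = 16
ES_G = 8; EF_G = 8+6 = 14
ES_H = max(EF_A=2, EF_E=4) = 4; EF_H = 4+5 = 9
ES_I = max(EF_E=4, EF_F=16) = 16; EF_I = 16+4 = 20
ES_J = max(EF_A=2, EF_D=22, EF_F=16, EF_G=14, EF_H=9, EF_I=20) = 22; EF_J = 22+9 = 31
Expected project duration μ = 31 days. Critical path: B → D → J.

Variance along critical path = 13.444 + 2.778 + 1.000 = 17.222; σ = √17.222 = 4.150 days.
Z = (25 − 31) / 4.150 = -1.446
P(T ≤ 25) = Φ(-1.446) ≈ 0.074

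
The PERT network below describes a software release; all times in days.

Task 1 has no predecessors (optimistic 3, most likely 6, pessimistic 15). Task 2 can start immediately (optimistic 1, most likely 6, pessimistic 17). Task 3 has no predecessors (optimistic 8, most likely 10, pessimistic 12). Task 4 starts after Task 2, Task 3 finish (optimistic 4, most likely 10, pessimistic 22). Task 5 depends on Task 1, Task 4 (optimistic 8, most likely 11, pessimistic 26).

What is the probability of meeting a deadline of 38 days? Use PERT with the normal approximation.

te_Task 1 = (3 + 4·6 + 15)/6 = 42/6 = 7; σ²_Task 1 = ((15−3)/6)² = 4.000
te_Task 2 = (1 + 4·6 + 17)/6 = 42/6 = 7; σ²_Task 2 = ((17−1)/6)² = 7.111
te_Task 3 = (8 + 4·10 + 12)/6 = 60/6 = 10; σ²_Task 3 = ((12−8)/6)² = 0.444
te_Task 4 = (4 + 4·10 + 22)/6 = 66/6 = 11; σ²_Task 4 = ((22−4)/6)² = 9.000
te_Task 5 = (8 + 4·11 + 26)/6 = 78/6 = 13; σ²_Task 5 = ((26−8)/6)² = 9.000

Forward pass:
ES_Task 1 = 0; EF_Task 1 = 7
ES_Task 2 = 0; EF_Task 2 = 7
ES_Task 3 = 0; EF_Task 3 = 10
ES_Task 4 = max(EF_Task 2=7, EF_Task 3=10) = 10; EF_Task 4 = 10+11 = 21
ES_Task 5 = max(EF_Task 1=7, EF_Task 4=21) = 21; EF_Task 5 = 21+13 = 34
Expected project duration μ = 34 days. Critical path: Task 3 → Task 4 → Task 5.

Variance along critical path = 0.444 + 9.000 + 9.000 = 18.444; σ = √18.444 = 4.295 days.
Z = (38 − 34) / 4.295 = 0.931
P(T ≤ 38) = Φ(0.931) ≈ 0.824

0.824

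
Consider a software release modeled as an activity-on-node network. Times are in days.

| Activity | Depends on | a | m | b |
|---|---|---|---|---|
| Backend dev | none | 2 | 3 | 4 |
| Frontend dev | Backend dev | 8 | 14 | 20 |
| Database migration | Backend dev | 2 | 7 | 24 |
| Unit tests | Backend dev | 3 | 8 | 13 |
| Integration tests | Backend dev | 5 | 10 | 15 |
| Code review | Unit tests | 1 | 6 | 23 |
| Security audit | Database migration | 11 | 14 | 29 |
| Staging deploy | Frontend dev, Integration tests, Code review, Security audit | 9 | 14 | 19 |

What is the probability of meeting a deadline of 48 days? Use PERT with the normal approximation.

te_Backend dev = (2 + 4·3 + 4)/6 = 18/6 = 3; σ²_Backend dev = ((4−2)/6)² = 0.111
te_Frontend dev = (8 + 4·14 + 20)/6 = 84/6 = 14; σ²_Frontend dev = ((20−8)/6)² = 4.000
te_Database migration = (2 + 4·7 + 24)/6 = 54/6 = 9; σ²_Database migration = ((24−2)/6)² = 13.444
te_Unit tests = (3 + 4·8 + 13)/6 = 48/6 = 8; σ²_Unit tests = ((13−3)/6)² = 2.778
te_Integration tests = (5 + 4·10 + 15)/6 = 60/6 = 10; σ²_Integration tests = ((15−5)/6)² = 2.778
te_Code review = (1 + 4·6 + 23)/6 = 48/6 = 8; σ²_Code review = ((23−1)/6)² = 13.444
te_Security audit = (11 + 4·14 + 29)/6 = 96/6 = 16; σ²_Security audit = ((29−11)/6)² = 9.000
te_Staging deploy = (9 + 4·14 + 19)/6 = 84/6 = 14; σ²_Staging deploy = ((19−9)/6)² = 2.778

Forward pass:
ES_Backend dev = 0; EF_Backend dev = 3
ES_Frontend dev = 3; EF_Frontend dev = 3+14 = 17
ES_Database migration = 3; EF_Database migration = 3+9 = 12
ES_Unit tests = 3; EF_Unit tests = 3+8 = 11
ES_Integration tests = 3; EF_Integration tests = 3+10 = 13
ES_Code review = 11; EF_Code review = 11+8 = 19
ES_Security audit = 12; EF_Security audit = 12+16 = 28
ES_Staging deploy = max(EF_Frontend dev=17, EF_Integration tests=13, EF_Code review=19, EF_Security audit=28) = 28; EF_Staging deploy = 28+14 = 42
Expected project duration μ = 42 days. Critical path: Backend dev → Database migration → Security audit → Staging deploy.

Variance along critical path = 0.111 + 13.444 + 9.000 + 2.778 = 25.333; σ = √25.333 = 5.033 days.
Z = (48 − 42) / 5.033 = 1.192
P(T ≤ 48) = Φ(1.192) ≈ 0.883

0.883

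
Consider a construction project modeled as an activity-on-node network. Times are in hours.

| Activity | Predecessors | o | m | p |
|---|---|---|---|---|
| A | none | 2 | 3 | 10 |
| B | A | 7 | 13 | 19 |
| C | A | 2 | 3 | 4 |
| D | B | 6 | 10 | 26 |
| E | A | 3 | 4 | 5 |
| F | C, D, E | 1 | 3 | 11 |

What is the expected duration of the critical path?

te_A = (2 + 4·3 + 10)/6 = 24/6 = 4
te_B = (7 + 4·13 + 19)/6 = 78/6 = 13
te_C = (2 + 4·3 + 4)/6 = 18/6 = 3
te_D = (6 + 4·10 + 26)/6 = 72/6 = 12
te_E = (3 + 4·4 + 5)/6 = 24/6 = 4
te_F = (1 + 4·3 + 11)/6 = 24/6 = 4

Forward pass:
ES_A = 0; EF_A = 4
ES_B = 4; EF_B = 4+13 = 17
ES_C = 4; EF_C = 4+3 = 7
ES_D = 17; EF_D = 17+12 = 29
ES_E = 4; EF_E = 4+4 = 8
ES_F = max(EF_C=7, EF_D=29, EF_E=8) = 29; EF_F = 29+4 = 33
Expected project duration μ = 33 hours. Critical path: A → B → D → F.

33 hours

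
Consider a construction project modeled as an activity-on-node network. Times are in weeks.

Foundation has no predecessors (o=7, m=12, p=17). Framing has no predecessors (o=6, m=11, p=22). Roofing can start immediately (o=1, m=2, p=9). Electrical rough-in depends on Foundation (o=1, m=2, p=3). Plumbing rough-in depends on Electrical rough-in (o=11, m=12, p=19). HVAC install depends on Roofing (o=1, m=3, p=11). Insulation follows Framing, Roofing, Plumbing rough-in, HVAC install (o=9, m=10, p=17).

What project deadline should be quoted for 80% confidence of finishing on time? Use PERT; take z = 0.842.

te_Foundation = (7 + 4·12 + 17)/6 = 72/6 = 12; σ²_Foundation = ((17−7)/6)² = 2.778
te_Framing = (6 + 4·11 + 22)/6 = 72/6 = 12; σ²_Framing = ((22−6)/6)² = 7.111
te_Roofing = (1 + 4·2 + 9)/6 = 18/6 = 3; σ²_Roofing = ((9−1)/6)² = 1.778
te_Electrical rough-in = (1 + 4·2 + 3)/6 = 12/6 = 2; σ²_Electrical rough-in = ((3−1)/6)² = 0.111
te_Plumbing rough-in = (11 + 4·12 + 19)/6 = 78/6 = 13; σ²_Plumbing rough-in = ((19−11)/6)² = 1.778
te_HVAC install = (1 + 4·3 + 11)/6 = 24/6 = 4; σ²_HVAC install = ((11−1)/6)² = 2.778
te_Insulation = (9 + 4·10 + 17)/6 = 66/6 = 11; σ²_Insulation = ((17−9)/6)² = 1.778

Forward pass:
ES_Foundation = 0; EF_Foundation = 12
ES_Framing = 0; EF_Framing = 12
ES_Roofing = 0; EF_Roofing = 3
ES_Electrical rough-in = 12; EF_Electrical rough-in = 12+2 = 14
ES_Plumbing rough-in = 14; EF_Plumbing rough-in = 14+13 = 27
ES_HVAC install = 3; EF_HVAC install = 3+4 = 7
ES_Insulation = max(EF_Framing=12, EF_Roofing=3, EF_Plumbing rough-in=27, EF_HVAC install=7) = 27; EF_Insulation = 27+11 = 38
Expected project duration μ = 38 weeks. Critical path: Foundation → Electrical rough-in → Plumbing rough-in → Insulation.

Variance along critical path = 2.778 + 0.111 + 1.778 + 1.778 = 6.444; σ = 2.539 weeks.
D = μ + z·σ = 38 + 0.842·2.539 = 40.1 weeks

40.1 weeks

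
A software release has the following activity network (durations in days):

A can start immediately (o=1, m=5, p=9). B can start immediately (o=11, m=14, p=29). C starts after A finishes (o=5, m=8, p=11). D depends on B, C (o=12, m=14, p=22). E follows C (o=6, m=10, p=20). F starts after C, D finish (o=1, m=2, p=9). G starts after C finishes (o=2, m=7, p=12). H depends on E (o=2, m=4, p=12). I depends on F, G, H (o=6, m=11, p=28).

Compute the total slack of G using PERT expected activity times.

14 days

te_A = (1 + 4·5 + 9)/6 = 30/6 = 5
te_B = (11 + 4·14 + 29)/6 = 96/6 = 16
te_C = (5 + 4·8 + 11)/6 = 48/6 = 8
te_D = (12 + 4·14 + 22)/6 = 90/6 = 15
te_E = (6 + 4·10 + 20)/6 = 66/6 = 11
te_F = (1 + 4·2 + 9)/6 = 18/6 = 3
te_G = (2 + 4·7 + 12)/6 = 42/6 = 7
te_H = (2 + 4·4 + 12)/6 = 30/6 = 5
te_I = (6 + 4·11 + 28)/6 = 78/6 = 13

Forward pass:
ES_A = 0; EF_A = 5
ES_B = 0; EF_B = 16
ES_C = 5; EF_C = 5+8 = 13
ES_D = max(EF_B=16, EF_C=13) = 16; EF_D = 16+15 = 31
ES_E = 13; EF_E = 13+11 = 24
ES_F = max(EF_C=13, EF_D=31) = 31; EF_F = 31+3 = 34
ES_G = 13; EF_G = 13+7 = 20
ES_H = 24; EF_H = 24+5 = 29
ES_I = max(EF_F=34, EF_G=20, EF_H=29) = 34; EF_I = 34+13 = 47
Expected project duration μ = 47 days. Critical path: B → D → F → I.

Backward pass:
LF_I = 47; LS_I = 47−13 = 34
LF_H = LS_I = 34; LS_H = 34−5 = 29
LF_G = LS_I = 34; LS_G = 34−7 = 27
LF_F = LS_I = 34; LS_F = 34−3 = 31
LF_E = LS_H = 29; LS_E = 29−11 = 18
LF_D = LS_F = 31; LS_D = 31−15 = 16
LF_C = min(LS_D=16, LS_E=18, LS_F=31, LS_G=27) = 16; LS_C = 16−8 = 8
LF_B = LS_D = 16; LS_B = 16−16 = 0
LF_A = LS_C = 8; LS_A = 8−5 = 3
Slack_G = LS_G − ES_G = 27 − 13 = 14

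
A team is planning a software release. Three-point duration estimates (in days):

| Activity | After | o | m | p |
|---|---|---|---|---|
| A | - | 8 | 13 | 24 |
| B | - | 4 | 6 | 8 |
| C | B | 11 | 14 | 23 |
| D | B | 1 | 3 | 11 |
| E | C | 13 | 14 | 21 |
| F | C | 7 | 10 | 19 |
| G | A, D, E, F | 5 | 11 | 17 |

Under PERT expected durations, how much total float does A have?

te_A = (8 + 4·13 + 24)/6 = 84/6 = 14
te_B = (4 + 4·6 + 8)/6 = 36/6 = 6
te_C = (11 + 4·14 + 23)/6 = 90/6 = 15
te_D = (1 + 4·3 + 11)/6 = 24/6 = 4
te_E = (13 + 4·14 + 21)/6 = 90/6 = 15
te_F = (7 + 4·10 + 19)/6 = 66/6 = 11
te_G = (5 + 4·11 + 17)/6 = 66/6 = 11

Forward pass:
ES_A = 0; EF_A = 14
ES_B = 0; EF_B = 6
ES_C = 6; EF_C = 6+15 = 21
ES_D = 6; EF_D = 6+4 = 10
ES_E = 21; EF_E = 21+15 = 36
ES_F = 21; EF_F = 21+11 = 32
ES_G = max(EF_A=14, EF_D=10, EF_E=36, EF_F=32) = 36; EF_G = 36+11 = 47
Expected project duration μ = 47 days. Critical path: B → C → E → G.

Backward pass:
LF_G = 47; LS_G = 47−11 = 36
LF_F = LS_G = 36; LS_F = 36−11 = 25
LF_E = LS_G = 36; LS_E = 36−15 = 21
LF_D = LS_G = 36; LS_D = 36−4 = 32
LF_C = min(LS_E=21, LS_F=25) = 21; LS_C = 21−15 = 6
LF_B = min(LS_C=6, LS_D=32) = 6; LS_B = 6−6 = 0
LF_A = LS_G = 36; LS_A = 36−14 = 22
Slack_A = LS_A − ES_A = 22 − 0 = 22

22 days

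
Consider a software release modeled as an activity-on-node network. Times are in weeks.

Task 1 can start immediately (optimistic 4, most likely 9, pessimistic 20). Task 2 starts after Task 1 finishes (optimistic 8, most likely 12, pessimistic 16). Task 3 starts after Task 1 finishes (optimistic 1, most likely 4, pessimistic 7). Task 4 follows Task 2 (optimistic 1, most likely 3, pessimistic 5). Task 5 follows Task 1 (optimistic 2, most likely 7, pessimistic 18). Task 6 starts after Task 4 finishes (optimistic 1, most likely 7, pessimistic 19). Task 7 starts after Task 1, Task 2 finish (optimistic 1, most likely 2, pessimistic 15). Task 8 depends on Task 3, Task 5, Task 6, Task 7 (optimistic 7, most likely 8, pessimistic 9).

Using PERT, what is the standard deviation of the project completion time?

te_Task 1 = (4 + 4·9 + 20)/6 = 60/6 = 10; σ²_Task 1 = ((20−4)/6)² = 7.111
te_Task 2 = (8 + 4·12 + 16)/6 = 72/6 = 12; σ²_Task 2 = ((16−8)/6)² = 1.778
te_Task 3 = (1 + 4·4 + 7)/6 = 24/6 = 4; σ²_Task 3 = ((7−1)/6)² = 1.000
te_Task 4 = (1 + 4·3 + 5)/6 = 18/6 = 3; σ²_Task 4 = ((5−1)/6)² = 0.444
te_Task 5 = (2 + 4·7 + 18)/6 = 48/6 = 8; σ²_Task 5 = ((18−2)/6)² = 7.111
te_Task 6 = (1 + 4·7 + 19)/6 = 48/6 = 8; σ²_Task 6 = ((19−1)/6)² = 9.000
te_Task 7 = (1 + 4·2 + 15)/6 = 24/6 = 4; σ²_Task 7 = ((15−1)/6)² = 5.444
te_Task 8 = (7 + 4·8 + 9)/6 = 48/6 = 8; σ²_Task 8 = ((9−7)/6)² = 0.111

Forward pass:
ES_Task 1 = 0; EF_Task 1 = 10
ES_Task 2 = 10; EF_Task 2 = 10+12 = 22
ES_Task 3 = 10; EF_Task 3 = 10+4 = 14
ES_Task 4 = 22; EF_Task 4 = 22+3 = 25
ES_Task 5 = 10; EF_Task 5 = 10+8 = 18
ES_Task 6 = 25; EF_Task 6 = 25+8 = 33
ES_Task 7 = max(EF_Task 1=10, EF_Task 2=22) = 22; EF_Task 7 = 22+4 = 26
ES_Task 8 = max(EF_Task 3=14, EF_Task 5=18, EF_Task 6=33, EF_Task 7=26) = 33; EF_Task 8 = 33+8 = 41
Expected project duration μ = 41 weeks. Critical path: Task 1 → Task 2 → Task 4 → Task 6 → Task 8.

Variance along critical path = 7.111 + 1.778 + 0.444 + 9.000 + 0.111 = 18.444
σ = √18.444 = 4.295 weeks

4.29 weeks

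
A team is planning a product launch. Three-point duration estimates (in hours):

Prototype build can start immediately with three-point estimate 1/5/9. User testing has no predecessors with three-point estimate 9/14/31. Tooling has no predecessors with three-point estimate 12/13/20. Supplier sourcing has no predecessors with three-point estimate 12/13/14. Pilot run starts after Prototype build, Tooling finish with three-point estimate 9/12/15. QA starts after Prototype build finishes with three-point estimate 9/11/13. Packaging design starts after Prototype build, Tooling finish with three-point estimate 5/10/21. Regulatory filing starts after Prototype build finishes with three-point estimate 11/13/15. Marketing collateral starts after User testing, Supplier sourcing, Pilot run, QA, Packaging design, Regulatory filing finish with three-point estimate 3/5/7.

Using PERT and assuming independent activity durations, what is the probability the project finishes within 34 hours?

0.953

te_Prototype build = (1 + 4·5 + 9)/6 = 30/6 = 5; σ²_Prototype build = ((9−1)/6)² = 1.778
te_User testing = (9 + 4·14 + 31)/6 = 96/6 = 16; σ²_User testing = ((31−9)/6)² = 13.444
te_Tooling = (12 + 4·13 + 20)/6 = 84/6 = 14; σ²_Tooling = ((20−12)/6)² = 1.778
te_Supplier sourcing = (12 + 4·13 + 14)/6 = 78/6 = 13; σ²_Supplier sourcing = ((14−12)/6)² = 0.111
te_Pilot run = (9 + 4·12 + 15)/6 = 72/6 = 12; σ²_Pilot run = ((15−9)/6)² = 1.000
te_QA = (9 + 4·11 + 13)/6 = 66/6 = 11; σ²_QA = ((13−9)/6)² = 0.444
te_Packaging design = (5 + 4·10 + 21)/6 = 66/6 = 11; σ²_Packaging design = ((21−5)/6)² = 7.111
te_Regulatory filing = (11 + 4·13 + 15)/6 = 78/6 = 13; σ²_Regulatory filing = ((15−11)/6)² = 0.444
te_Marketing collateral = (3 + 4·5 + 7)/6 = 30/6 = 5; σ²_Marketing collateral = ((7−3)/6)² = 0.444

Forward pass:
ES_Prototype build = 0; EF_Prototype build = 5
ES_User testing = 0; EF_User testing = 16
ES_Tooling = 0; EF_Tooling = 14
ES_Supplier sourcing = 0; EF_Supplier sourcing = 13
ES_Pilot run = max(EF_Prototype build=5, EF_Tooling=14) = 14; EF_Pilot run = 14+12 = 26
ES_QA = 5; EF_QA = 5+11 = 16
ES_Packaging design = max(EF_Prototype build=5, EF_Tooling=14) = 14; EF_Packaging design = 14+11 = 25
ES_Regulatory filing = 5; EF_Regulatory filing = 5+13 = 18
ES_Marketing collateral = max(EF_User testing=16, EF_Supplier sourcing=13, EF_Pilot run=26, EF_QA=16, EF_Packaging design=25, EF_Regulatory filing=18) = 26; EF_Marketing collateral = 26+5 = 31
Expected project duration μ = 31 hours. Critical path: Tooling → Pilot run → Marketing collateral.

Variance along critical path = 1.778 + 1.000 + 0.444 = 3.222; σ = √3.222 = 1.795 hours.
Z = (34 − 31) / 1.795 = 1.671
P(T ≤ 34) = Φ(1.671) ≈ 0.953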